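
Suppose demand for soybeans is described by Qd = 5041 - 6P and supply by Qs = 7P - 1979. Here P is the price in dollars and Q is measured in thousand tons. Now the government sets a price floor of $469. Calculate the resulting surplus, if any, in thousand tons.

Without the control the market clears where 5041 - 6P = 7P - 1979, i.e. P* = 540 and Q* = 1801.
Since 469 is below P* = 540, the floor does not bind and the free-market outcome prevails.
Since the control does not bind, there is no surplus.

0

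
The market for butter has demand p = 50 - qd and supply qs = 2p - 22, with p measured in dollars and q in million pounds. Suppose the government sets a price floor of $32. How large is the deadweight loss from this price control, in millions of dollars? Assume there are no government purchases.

48

Rearranging demand gives qd = 50 - p. In a free market, 50 - p = 2p - 22 gives the equilibrium p* = 24, q* = 26.
Since 32 > 24, the floor is binding.
At p = 32: qd = 50 - 32 = 18 and qs = 2·32 - 22 = 42.
Quantity traded falls to 18. At q = 18 the demand price is 50 - 18 = 32 and the supply price is (22 + 18)/2 = 20.
Deadweight loss = ½ · (32 - 20) · (26 - 18) = ½ · 12 · 8 = 48.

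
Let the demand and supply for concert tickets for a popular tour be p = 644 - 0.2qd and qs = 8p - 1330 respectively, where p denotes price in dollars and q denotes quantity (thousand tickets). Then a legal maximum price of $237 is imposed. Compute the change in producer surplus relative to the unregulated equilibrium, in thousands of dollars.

-115034

Rearranging demand gives qd = 3220 - 5p. Equilibrium: 3220 - 5p = 8p - 1330, so 4550 = 13p and p* = 350, q* = 1470.
The ceiling of 237 is below the equilibrium price 350, so it binds.
At p = 237: qd = 3220 - 5·237 = 2035 and qs = 8·237 - 1330 = 566.
Producer surplus without the control is ½ · (350 - 166.25) · 1470 = 135056.25.
With the ceiling, producers sell 566 units at 237, so PS = ½ · (237 - 166.25) · 566 = 20022.25.
Change in producer surplus = 20022.25 - 135056.25 = -115034.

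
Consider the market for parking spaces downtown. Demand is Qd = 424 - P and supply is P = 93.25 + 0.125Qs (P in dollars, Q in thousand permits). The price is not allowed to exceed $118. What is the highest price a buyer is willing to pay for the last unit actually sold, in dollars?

226

Rearranging supply gives Qs = 8P - 746. Without the control the market clears where 424 - P = 8P - 746, i.e. P* = 130 and Q* = 294.
The ceiling of 118 is below the equilibrium price 130, so it binds.
At P = 118: Qd = 424 - 118 = 306 and Qs = 8·118 - 746 = 198.
Only 198 units reach the market. On the demand curve, the marginal buyer's willingness to pay at Q = 198 is (424 - 198) = 226.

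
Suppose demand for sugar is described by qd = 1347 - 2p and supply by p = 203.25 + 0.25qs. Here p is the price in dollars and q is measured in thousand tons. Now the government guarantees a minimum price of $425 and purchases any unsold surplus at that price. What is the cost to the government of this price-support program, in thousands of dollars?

Rearranging supply gives qs = 4p - 813. Equilibrium: 1347 - 2p = 4p - 813, so 2160 = 6p and p* = 360, q* = 627.
Since 425 > 360, the floor is binding.
At p = 425: qd = 1347 - 2·425 = 497 and qs = 4·425 - 813 = 887.
Surplus = qs - qd = 390.
Government expenditure = surplus × support price = 390 × 425 = 165750.

165750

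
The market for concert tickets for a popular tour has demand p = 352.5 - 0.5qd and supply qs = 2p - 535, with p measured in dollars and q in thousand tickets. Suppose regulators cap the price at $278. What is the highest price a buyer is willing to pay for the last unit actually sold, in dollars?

342

Rearranging demand gives qd = 705 - 2p. Without the control the market clears where 705 - 2p = 2p - 535, i.e. p* = 310 and q* = 85.
Since 278 < 310, the ceiling is binding.
At p = 278: qd = 705 - 2·278 = 149 and qs = 2·278 - 535 = 21.
Only 21 units reach the market. On the demand curve, the marginal buyer's willingness to pay at q = 21 is (705 - 21)/2 = 342.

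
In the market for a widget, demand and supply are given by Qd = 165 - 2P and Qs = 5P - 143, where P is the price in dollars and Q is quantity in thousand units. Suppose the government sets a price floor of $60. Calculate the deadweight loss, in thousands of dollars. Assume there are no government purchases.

358.4

In a free market, 165 - 2P = 5P - 143 gives the equilibrium P* = 44, Q* = 77.
Since 60 > 44, the floor is binding.
At P = 60: Qd = 165 - 2·60 = 45 and Qs = 5·60 - 143 = 157.
Quantity traded falls to 45. At Q = 45 the demand price is (165 - 45)/2 = 60 and the supply price is (143 + 45)/5 = 37.6.
Deadweight loss = ½ · (60 - 37.6) · (77 - 45) = ½ · 22.4 · 32 = 358.4.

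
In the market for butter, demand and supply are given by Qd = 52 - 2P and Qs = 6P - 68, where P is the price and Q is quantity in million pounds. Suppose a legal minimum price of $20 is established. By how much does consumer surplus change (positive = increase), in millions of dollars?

-85

Setting quantity demanded equal to quantity supplied, 52 - 2P = 6P - 68, gives P* = 15 and Q* = 22.
Because the floor (20) lies above the market-clearing price, it is binding.
At P = 20: Qd = 52 - 2·20 = 12 and Qs = 6·20 - 68 = 52.
Consumer surplus without the control is ½ · (26 - 15) · 22 = 121.
With the floor, consumers buy 12 units at 20, so CS = ½ · (26 - 20) · 12 = 36.
Change in consumer surplus = 36 - 121 = -85.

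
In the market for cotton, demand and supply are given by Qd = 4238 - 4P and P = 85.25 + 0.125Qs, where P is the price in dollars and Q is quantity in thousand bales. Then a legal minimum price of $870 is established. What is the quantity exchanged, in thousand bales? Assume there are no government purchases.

758

Rearranging supply gives Qs = 8P - 682. In a free market, 4238 - 4P = 8P - 682 gives the equilibrium P* = 410, Q* = 2598.
Because the floor (870) lies above the market-clearing price, it is binding.
At P = 870: Qd = 4238 - 4·870 = 758 and Qs = 8·870 - 682 = 6278.
The quantity actually transacted is the short side, demand: 758.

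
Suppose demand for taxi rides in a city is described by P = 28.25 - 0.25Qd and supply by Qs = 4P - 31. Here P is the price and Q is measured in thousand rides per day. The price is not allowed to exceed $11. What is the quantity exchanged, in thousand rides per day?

Rearranging demand gives Qd = 113 - 4P. In a free market, 113 - 4P = 4P - 31 gives the equilibrium P* = 18, Q* = 41.
Since 11 < 18, the ceiling is binding.
At P = 11: Qd = 113 - 4·11 = 69 and Qs = 4·11 - 31 = 13.
The quantity actually transacted is the short side, supply: 13.

13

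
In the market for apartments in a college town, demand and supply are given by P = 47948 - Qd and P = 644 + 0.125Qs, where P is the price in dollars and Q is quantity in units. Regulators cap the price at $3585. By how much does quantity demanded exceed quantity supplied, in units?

20835

Rearranging demand gives Qd = 47948 - P; rearranging supply gives Qs = 8P - 5152. Without the control the market clears where 47948 - P = 8P - 5152, i.e. P* = 5900 and Q* = 42048.
Because the ceiling (3585) lies below the market-clearing price, it is binding.
At P = 3585: Qd = 47948 - 3585 = 44363 and Qs = 8·3585 - 5152 = 23528.
Shortage = Qd - Qs = 44363 - 23528 = 20835.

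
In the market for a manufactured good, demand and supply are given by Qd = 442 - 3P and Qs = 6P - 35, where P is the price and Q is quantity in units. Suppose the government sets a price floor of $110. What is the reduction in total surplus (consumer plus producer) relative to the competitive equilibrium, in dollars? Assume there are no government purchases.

7310.25

Equilibrium: 442 - 3P = 6P - 35, so 477 = 9P and P* = 53, Q* = 283.
Because the floor (110) lies above the market-clearing price, it is binding.
At P = 110: Qd = 442 - 3·110 = 112 and Qs = 6·110 - 35 = 625.
Quantity traded falls to 112. At Q = 112 the demand price is (442 - 112)/3 = 110 and the supply price is (35 + 112)/6 = 24.5.
Deadweight loss = ½ · (110 - 24.5) · (283 - 112) = ½ · 85.5 · 171 = 7310.25.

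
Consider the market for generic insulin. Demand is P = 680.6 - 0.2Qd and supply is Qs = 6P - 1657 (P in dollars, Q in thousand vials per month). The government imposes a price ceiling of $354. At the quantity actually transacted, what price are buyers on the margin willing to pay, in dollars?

587.2

Rearranging demand gives Qd = 3403 - 5P. In a free market, 3403 - 5P = 6P - 1657 gives the equilibrium P* = 460, Q* = 1103.
Since 354 < 460, the ceiling is binding.
At P = 354: Qd = 3403 - 5·354 = 1633 and Qs = 6·354 - 1657 = 467.
Only 467 units reach the market. On the demand curve, the marginal buyer's willingness to pay at Q = 467 is (3403 - 467)/5 = 587.2.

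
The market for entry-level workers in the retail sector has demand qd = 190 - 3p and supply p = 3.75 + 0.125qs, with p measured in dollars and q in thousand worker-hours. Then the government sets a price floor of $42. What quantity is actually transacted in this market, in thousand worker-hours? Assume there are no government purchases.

Rearranging supply gives qs = 8p - 30. Without the control the market clears where 190 - 3p = 8p - 30, i.e. p* = 20 and q* = 130.
The floor of 42 is above the equilibrium price 20, so it binds.
At p = 42: qd = 190 - 3·42 = 64 and qs = 8·42 - 30 = 306.
The quantity actually transacted is the short side, demand: 64.

64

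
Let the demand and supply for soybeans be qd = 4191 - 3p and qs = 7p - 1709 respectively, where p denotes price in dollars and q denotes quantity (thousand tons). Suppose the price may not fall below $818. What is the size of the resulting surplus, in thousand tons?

2280

Setting quantity demanded equal to quantity supplied, 4191 - 3p = 7p - 1709, gives p* = 590 and q* = 2421.
Because the floor (818) lies above the market-clearing price, it is binding.
At p = 818: qd = 4191 - 3·818 = 1737 and qs = 7·818 - 1709 = 4017.
Surplus = qs - qd = 4017 - 1737 = 2280.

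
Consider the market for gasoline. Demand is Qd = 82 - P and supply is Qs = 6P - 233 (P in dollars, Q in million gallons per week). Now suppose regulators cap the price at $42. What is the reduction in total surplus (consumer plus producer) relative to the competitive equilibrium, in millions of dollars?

Equilibrium: 82 - P = 6P - 233, so 315 = 7P and P* = 45, Q* = 37.
Because the ceiling (42) lies below the market-clearing price, it is binding.
At P = 42: Qd = 82 - 42 = 40 and Qs = 6·42 - 233 = 19.
Quantity traded falls to 19. At Q = 19 the demand price is 82 - 19 = 63 and the supply price is (233 + 19)/6 = 42.
Deadweight loss = ½ · (63 - 42) · (37 - 19) = ½ · 21 · 18 = 189.

189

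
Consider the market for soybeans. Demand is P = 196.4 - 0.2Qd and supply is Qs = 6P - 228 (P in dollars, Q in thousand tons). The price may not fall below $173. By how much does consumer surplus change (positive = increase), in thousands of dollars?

-17293.5

Rearranging demand gives Qd = 982 - 5P. Setting quantity demanded equal to quantity supplied, 982 - 5P = 6P - 228, gives P* = 110 and Q* = 432.
Because the floor (173) lies above the market-clearing price, it is binding.
At P = 173: Qd = 982 - 5·173 = 117 and Qs = 6·173 - 228 = 810.
Consumer surplus without the control is ½ · (196.4 - 110) · 432 = 18662.4.
With the floor, consumers buy 117 units at 173, so CS = ½ · (196.4 - 173) · 117 = 1368.9.
Change in consumer surplus = 1368.9 - 18662.4 = -17293.5.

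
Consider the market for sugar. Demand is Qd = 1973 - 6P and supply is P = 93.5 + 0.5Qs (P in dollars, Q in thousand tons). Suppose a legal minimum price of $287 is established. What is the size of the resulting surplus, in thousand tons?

Rearranging supply gives Qs = 2P - 187. Setting quantity demanded equal to quantity supplied, 1973 - 6P = 2P - 187, gives P* = 270 and Q* = 353.
The floor of 287 is above the equilibrium price 270, so it binds.
At P = 287: Qd = 1973 - 6·287 = 251 and Qs = 2·287 - 187 = 387.
Surplus = Qs - Qd = 387 - 251 = 136.

136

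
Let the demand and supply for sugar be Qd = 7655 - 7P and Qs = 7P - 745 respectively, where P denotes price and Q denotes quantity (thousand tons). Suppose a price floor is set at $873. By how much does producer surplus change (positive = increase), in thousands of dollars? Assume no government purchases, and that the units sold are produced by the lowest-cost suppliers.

In a free market, 7655 - 7P = 7P - 745 gives the equilibrium P* = 600, Q* = 3455.
Since 873 > 600, the floor is binding.
At P = 873: Qd = 7655 - 7·873 = 1544 and Qs = 7·873 - 745 = 5366.
Producer surplus without the control is ½ · (600 - 745/7) · 3455 = 11937025/14.
With the floor, 1544 units are sold at 873. The supply price at Q = 1544 is 327, so PS = ½ · [(873 - 745/7) + (873 - 327)] · 1544 = 7093136/7.
Change in producer surplus = 7093136/7 - 11937025/14 = 160660.5.

160660.5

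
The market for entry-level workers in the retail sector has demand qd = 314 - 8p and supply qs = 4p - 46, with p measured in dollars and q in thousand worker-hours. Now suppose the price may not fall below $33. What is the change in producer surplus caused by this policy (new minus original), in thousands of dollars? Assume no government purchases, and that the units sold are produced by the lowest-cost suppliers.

78

In a free market, 314 - 8p = 4p - 46 gives the equilibrium p* = 30, q* = 74.
Since 33 > 30, the floor is binding.
At p = 33: qd = 314 - 8·33 = 50 and qs = 4·33 - 46 = 86.
Producer surplus without the control is ½ · (30 - 11.5) · 74 = 684.5.
With the floor, 50 units are sold at 33. The supply price at q = 50 is 24, so PS = ½ · [(33 - 11.5) + (33 - 24)] · 50 = 762.5.
Change in producer surplus = 762.5 - 684.5 = 78.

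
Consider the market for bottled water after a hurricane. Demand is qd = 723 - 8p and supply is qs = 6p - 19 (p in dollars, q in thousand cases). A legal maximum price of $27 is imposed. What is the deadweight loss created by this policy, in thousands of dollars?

3549

Without the control the market clears where 723 - 8p = 6p - 19, i.e. p* = 53 and q* = 299.
Because the ceiling (27) lies below the market-clearing price, it is binding.
At p = 27: qd = 723 - 8·27 = 507 and qs = 6·27 - 19 = 143.
Quantity traded falls to 143. At q = 143 the demand price is (723 - 143)/8 = 72.5 and the supply price is (19 + 143)/6 = 27.
Deadweight loss = ½ · (72.5 - 27) · (299 - 143) = ½ · 45.5 · 156 = 3549.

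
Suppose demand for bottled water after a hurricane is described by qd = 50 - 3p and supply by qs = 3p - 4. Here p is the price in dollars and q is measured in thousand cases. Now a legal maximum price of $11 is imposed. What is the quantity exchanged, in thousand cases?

23

Setting quantity demanded equal to quantity supplied, 50 - 3p = 3p - 4, gives p* = 9 and q* = 23.
The ceiling of 11 is above the equilibrium price 9, so it is not binding; the market clears at p* = 9, q* = 23.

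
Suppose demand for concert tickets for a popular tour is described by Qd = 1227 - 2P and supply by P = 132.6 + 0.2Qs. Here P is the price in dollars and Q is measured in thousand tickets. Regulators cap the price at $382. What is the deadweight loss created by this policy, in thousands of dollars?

Rearranging supply gives Qs = 5P - 663. Without the control the market clears where 1227 - 2P = 5P - 663, i.e. P* = 270 and Q* = 687.
The ceiling of 382 is above the equilibrium price 270, so it is not binding; the market clears at P* = 270, Q* = 687.
Since the control does not bind, no trades are prevented and deadweight loss is zero.

0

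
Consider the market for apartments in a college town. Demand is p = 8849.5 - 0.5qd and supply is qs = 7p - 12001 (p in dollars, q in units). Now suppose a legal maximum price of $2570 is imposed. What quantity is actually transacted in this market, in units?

5989

Rearranging demand gives qd = 17699 - 2p. Without the control the market clears where 17699 - 2p = 7p - 12001, i.e. p* = 3300 and q* = 11099.
The ceiling of 2570 is below the equilibrium price 3300, so it binds.
At p = 2570: qd = 17699 - 2·2570 = 12559 and qs = 7·2570 - 12001 = 5989.
The quantity actually transacted is the short side, supply: 5989.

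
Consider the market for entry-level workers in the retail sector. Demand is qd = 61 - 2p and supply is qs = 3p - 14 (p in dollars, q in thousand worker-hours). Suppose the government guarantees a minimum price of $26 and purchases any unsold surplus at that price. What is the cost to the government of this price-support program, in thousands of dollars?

1430

Without the control the market clears where 61 - 2p = 3p - 14, i.e. p* = 15 and q* = 31.
Because the floor (26) lies above the market-clearing price, it is binding.
At p = 26: qd = 61 - 2·26 = 9 and qs = 3·26 - 14 = 64.
Surplus = qs - qd = 55.
Government expenditure = surplus × support price = 55 × 26 = 1430.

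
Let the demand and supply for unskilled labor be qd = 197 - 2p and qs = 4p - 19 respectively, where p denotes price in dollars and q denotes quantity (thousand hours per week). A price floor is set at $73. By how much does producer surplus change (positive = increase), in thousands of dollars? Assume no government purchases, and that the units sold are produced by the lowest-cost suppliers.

Equilibrium: 197 - 2p = 4p - 19, so 216 = 6p and p* = 36, q* = 125.
Because the floor (73) lies above the market-clearing price, it is binding.
At p = 73: qd = 197 - 2·73 = 51 and qs = 4·73 - 19 = 273.
Producer surplus without the control is ½ · (36 - 4.75) · 125 = 1953.125.
With the floor, 51 units are sold at 73. The supply price at q = 51 is 17.5, so PS = ½ · [(73 - 4.75) + (73 - 17.5)] · 51 = 3155.625.
Change in producer surplus = 3155.625 - 1953.125 = 1202.5.

1202.5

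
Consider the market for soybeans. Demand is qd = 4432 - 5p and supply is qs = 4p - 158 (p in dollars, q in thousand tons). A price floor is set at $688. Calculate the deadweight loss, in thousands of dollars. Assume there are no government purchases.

Without the control the market clears where 4432 - 5p = 4p - 158, i.e. p* = 510 and q* = 1882.
The floor of 688 is above the equilibrium price 510, so it binds.
At p = 688: qd = 4432 - 5·688 = 992 and qs = 4·688 - 158 = 2594.
Quantity traded falls to 992. At q = 992 the demand price is (4432 - 992)/5 = 688 and the supply price is (158 + 992)/4 = 287.5.
Deadweight loss = ½ · (688 - 287.5) · (1882 - 992) = ½ · 400.5 · 890 = 178222.5.

178222.5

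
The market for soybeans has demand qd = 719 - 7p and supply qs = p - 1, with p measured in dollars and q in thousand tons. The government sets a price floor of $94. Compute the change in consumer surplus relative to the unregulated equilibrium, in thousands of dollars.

-300

Equilibrium: 719 - 7p = p - 1, so 720 = 8p and p* = 90, q* = 89.
The floor of 94 is above the equilibrium price 90, so it binds.
At p = 94: qd = 719 - 7·94 = 61 and qs = 94 - 1 = 93.
Consumer surplus without the control is ½ · (719/7 - 90) · 89 = 7921/14.
With the floor, consumers buy 61 units at 94, so CS = ½ · (719/7 - 94) · 61 = 3721/14.
Change in consumer surplus = 3721/14 - 7921/14 = -300.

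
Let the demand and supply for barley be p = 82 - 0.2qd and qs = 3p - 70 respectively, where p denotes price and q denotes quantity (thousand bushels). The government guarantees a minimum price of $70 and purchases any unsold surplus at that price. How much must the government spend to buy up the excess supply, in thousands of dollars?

Rearranging demand gives qd = 410 - 5p. Equilibrium: 410 - 5p = 3p - 70, so 480 = 8p and p* = 60, q* = 110.
The floor of 70 is above the equilibrium price 60, so it binds.
At p = 70: qd = 410 - 5·70 = 60 and qs = 3·70 - 70 = 140.
Surplus = qs - qd = 80.
Government expenditure = surplus × support price = 80 × 70 = 5600.

5600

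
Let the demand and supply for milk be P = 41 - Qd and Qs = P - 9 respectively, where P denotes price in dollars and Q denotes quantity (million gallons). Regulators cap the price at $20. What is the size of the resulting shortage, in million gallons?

Rearranging demand gives Qd = 41 - P. In a free market, 41 - P = P - 9 gives the equilibrium P* = 25, Q* = 16.
The ceiling of 20 is below the equilibrium price 25, so it binds.
At P = 20: Qd = 41 - 20 = 21 and Qs = 20 - 9 = 11.
Shortage = Qd - Qs = 21 - 11 = 10.

10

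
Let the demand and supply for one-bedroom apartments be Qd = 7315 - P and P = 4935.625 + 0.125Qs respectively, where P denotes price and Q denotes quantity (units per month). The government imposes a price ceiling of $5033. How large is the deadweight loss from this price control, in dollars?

Rearranging supply gives Qs = 8P - 39485. Equilibrium: 7315 - P = 8P - 39485, so 46800 = 9P and P* = 5200, Q* = 2115.
Because the ceiling (5033) lies below the market-clearing price, it is binding.
At P = 5033: Qd = 7315 - 5033 = 2282 and Qs = 8·5033 - 39485 = 779.
Quantity traded falls to 779. At Q = 779 the demand price is 7315 - 779 = 6536 and the supply price is (39485 + 779)/8 = 5033.
Deadweight loss = ½ · (6536 - 5033) · (2115 - 779) = ½ · 1503 · 1336 = 1004004.

1004004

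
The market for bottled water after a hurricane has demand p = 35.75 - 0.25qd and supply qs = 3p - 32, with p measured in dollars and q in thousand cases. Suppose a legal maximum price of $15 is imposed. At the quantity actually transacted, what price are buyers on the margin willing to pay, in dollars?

Rearranging demand gives qd = 143 - 4p. Equilibrium: 143 - 4p = 3p - 32, so 175 = 7p and p* = 25, q* = 43.
Since 15 < 25, the ceiling is binding.
At p = 15: qd = 143 - 4·15 = 83 and qs = 3·15 - 32 = 13.
Only 13 units reach the market. On the demand curve, the marginal buyer's willingness to pay at q = 13 is (143 - 13)/4 = 32.5.

32.5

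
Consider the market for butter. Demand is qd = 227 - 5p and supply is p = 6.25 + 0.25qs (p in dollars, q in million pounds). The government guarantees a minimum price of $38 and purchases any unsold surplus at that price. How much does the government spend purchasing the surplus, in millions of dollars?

3420

Rearranging supply gives qs = 4p - 25. Equilibrium: 227 - 5p = 4p - 25, so 252 = 9p and p* = 28, q* = 87.
The floor of 38 is above the equilibrium price 28, so it binds.
At p = 38: qd = 227 - 5·38 = 37 and qs = 4·38 - 25 = 127.
Surplus = qs - qd = 90.
Government expenditure = surplus × support price = 90 × 38 = 3420.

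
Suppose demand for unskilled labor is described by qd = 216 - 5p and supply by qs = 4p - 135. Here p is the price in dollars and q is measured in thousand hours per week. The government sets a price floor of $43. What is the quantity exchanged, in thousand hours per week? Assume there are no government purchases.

1

Equilibrium: 216 - 5p = 4p - 135, so 351 = 9p and p* = 39, q* = 21.
The floor of 43 is above the equilibrium price 39, so it binds.
At p = 43: qd = 216 - 5·43 = 1 and qs = 4·43 - 135 = 37.
The quantity actually transacted is the short side, demand: 1.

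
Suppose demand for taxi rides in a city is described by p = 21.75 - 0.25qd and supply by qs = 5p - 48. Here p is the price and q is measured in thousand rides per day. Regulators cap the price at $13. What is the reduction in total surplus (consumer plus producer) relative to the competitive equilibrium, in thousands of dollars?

22.5

Rearranging demand gives qd = 87 - 4p. Setting quantity demanded equal to quantity supplied, 87 - 4p = 5p - 48, gives p* = 15 and q* = 27.
Since 13 < 15, the ceiling is binding.
At p = 13: qd = 87 - 4·13 = 35 and qs = 5·13 - 48 = 17.
Quantity traded falls to 17. At q = 17 the demand price is (87 - 17)/4 = 17.5 and the supply price is (48 + 17)/5 = 13.
Deadweight loss = ½ · (17.5 - 13) · (27 - 17) = ½ · 4.5 · 10 = 22.5.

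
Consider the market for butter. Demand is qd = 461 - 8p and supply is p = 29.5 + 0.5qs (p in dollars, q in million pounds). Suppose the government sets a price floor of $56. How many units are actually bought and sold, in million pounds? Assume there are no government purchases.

13

Rearranging supply gives qs = 2p - 59. In a free market, 461 - 8p = 2p - 59 gives the equilibrium p* = 52, q* = 45.
The floor of 56 is above the equilibrium price 52, so it binds.
At p = 56: qd = 461 - 8·56 = 13 and qs = 2·56 - 59 = 53.
The quantity actually transacted is the short side, demand: 13.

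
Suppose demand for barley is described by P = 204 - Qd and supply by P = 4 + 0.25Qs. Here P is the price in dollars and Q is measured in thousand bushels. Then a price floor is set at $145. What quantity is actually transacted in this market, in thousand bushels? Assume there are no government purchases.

Rearranging demand gives Qd = 204 - P; rearranging supply gives Qs = 4P - 16. Without the control the market clears where 204 - P = 4P - 16, i.e. P* = 44 and Q* = 160.
The floor of 145 is above the equilibrium price 44, so it binds.
At P = 145: Qd = 204 - 145 = 59 and Qs = 4·145 - 16 = 564.
The quantity actually transacted is the short side, demand: 59.

59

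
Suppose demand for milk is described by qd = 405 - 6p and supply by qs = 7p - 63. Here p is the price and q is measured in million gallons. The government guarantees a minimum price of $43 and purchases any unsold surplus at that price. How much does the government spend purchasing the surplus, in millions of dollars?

3913

Setting quantity demanded equal to quantity supplied, 405 - 6p = 7p - 63, gives p* = 36 and q* = 189.
Since 43 > 36, the floor is binding.
At p = 43: qd = 405 - 6·43 = 147 and qs = 7·43 - 63 = 238.
Surplus = qs - qd = 91.
Government expenditure = surplus × support price = 91 × 43 = 3913.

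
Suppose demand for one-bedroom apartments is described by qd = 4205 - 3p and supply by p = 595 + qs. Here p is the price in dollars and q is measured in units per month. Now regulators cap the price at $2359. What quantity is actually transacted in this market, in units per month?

Rearranging supply gives qs = p - 595. Equilibrium: 4205 - 3p = p - 595, so 4800 = 4p and p* = 1200, q* = 605.
The ceiling of 2359 is above the equilibrium price 1200, so it is not binding; the market clears at p* = 1200, q* = 605.

605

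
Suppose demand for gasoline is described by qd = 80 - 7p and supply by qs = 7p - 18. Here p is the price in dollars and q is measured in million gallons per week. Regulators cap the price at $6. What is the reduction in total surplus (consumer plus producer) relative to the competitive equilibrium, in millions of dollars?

7

In a free market, 80 - 7p = 7p - 18 gives the equilibrium p* = 7, q* = 31.
The ceiling of 6 is below the equilibrium price 7, so it binds.
At p = 6: qd = 80 - 7·6 = 38 and qs = 7·6 - 18 = 24.
Quantity traded falls to 24. At q = 24 the demand price is (80 - 24)/7 = 8 and the supply price is (18 + 24)/7 = 6.
Deadweight loss = ½ · (8 - 6) · (31 - 24) = ½ · 2 · 7 = 7.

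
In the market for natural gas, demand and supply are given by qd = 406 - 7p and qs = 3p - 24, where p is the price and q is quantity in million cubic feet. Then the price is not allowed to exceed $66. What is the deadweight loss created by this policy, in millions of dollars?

Without the control the market clears where 406 - 7p = 3p - 24, i.e. p* = 43 and q* = 105.
Since 66 is above p* = 43, the ceiling does not bind and the free-market outcome prevails.
Since the control does not bind, no trades are prevented and deadweight loss is zero.

0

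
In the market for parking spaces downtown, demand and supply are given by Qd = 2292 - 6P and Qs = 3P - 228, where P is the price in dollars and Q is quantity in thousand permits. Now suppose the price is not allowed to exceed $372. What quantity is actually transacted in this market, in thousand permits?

612

Without the control the market clears where 2292 - 6P = 3P - 228, i.e. P* = 280 and Q* = 612.
The ceiling of 372 is above the equilibrium price 280, so it is not binding; the market clears at P* = 280, Q* = 612.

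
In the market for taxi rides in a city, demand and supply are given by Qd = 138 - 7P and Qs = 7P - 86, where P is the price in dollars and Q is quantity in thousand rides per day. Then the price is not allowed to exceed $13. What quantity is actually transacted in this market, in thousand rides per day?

5

Setting quantity demanded equal to quantity supplied, 138 - 7P = 7P - 86, gives P* = 16 and Q* = 26.
Since 13 < 16, the ceiling is binding.
At P = 13: Qd = 138 - 7·13 = 47 and Qs = 7·13 - 86 = 5.
The quantity actually transacted is the short side, supply: 5.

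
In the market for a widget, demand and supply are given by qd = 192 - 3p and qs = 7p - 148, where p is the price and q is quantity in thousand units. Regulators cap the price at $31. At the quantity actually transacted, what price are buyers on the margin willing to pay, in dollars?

41

Without the control the market clears where 192 - 3p = 7p - 148, i.e. p* = 34 and q* = 90.
Because the ceiling (31) lies below the market-clearing price, it is binding.
At p = 31: qd = 192 - 3·31 = 99 and qs = 7·31 - 148 = 69.
Only 69 units reach the market. On the demand curve, the marginal buyer's willingness to pay at q = 69 is (192 - 69)/3 = 41.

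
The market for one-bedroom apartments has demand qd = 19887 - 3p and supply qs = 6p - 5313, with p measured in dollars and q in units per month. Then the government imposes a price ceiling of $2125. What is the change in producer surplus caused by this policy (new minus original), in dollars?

-6386850

Without the control the market clears where 19887 - 3p = 6p - 5313, i.e. p* = 2800 and q* = 11487.
The ceiling of 2125 is below the equilibrium price 2800, so it binds.
At p = 2125: qd = 19887 - 3·2125 = 13512 and qs = 6·2125 - 5313 = 7437.
Producer surplus without the control is ½ · (2800 - 885.5) · 11487 = 10995930.75.
With the ceiling, producers sell 7437 units at 2125, so PS = ½ · (2125 - 885.5) · 7437 = 4609080.75.
Change in producer surplus = 4609080.75 - 10995930.75 = -6386850.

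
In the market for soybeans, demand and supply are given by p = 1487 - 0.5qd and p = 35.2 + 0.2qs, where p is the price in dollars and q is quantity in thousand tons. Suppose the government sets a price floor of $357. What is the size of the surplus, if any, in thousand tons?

Rearranging demand gives qd = 2974 - 2p; rearranging supply gives qs = 5p - 176. In a free market, 2974 - 2p = 5p - 176 gives the equilibrium p* = 450, q* = 2074.
Since 357 is below p* = 450, the floor does not bind and the free-market outcome prevails.
Since the control does not bind, there is no surplus.

0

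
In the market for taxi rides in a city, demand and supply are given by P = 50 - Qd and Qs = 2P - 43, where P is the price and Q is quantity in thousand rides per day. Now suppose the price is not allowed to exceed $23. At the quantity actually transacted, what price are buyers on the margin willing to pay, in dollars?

Rearranging demand gives Qd = 50 - P. Without the control the market clears where 50 - P = 2P - 43, i.e. P* = 31 and Q* = 19.
Because the ceiling (23) lies below the market-clearing price, it is binding.
At P = 23: Qd = 50 - 23 = 27 and Qs = 2·23 - 43 = 3.
Only 3 units reach the market. On the demand curve, the marginal buyer's willingness to pay at Q = 3 is (50 - 3) = 47.

47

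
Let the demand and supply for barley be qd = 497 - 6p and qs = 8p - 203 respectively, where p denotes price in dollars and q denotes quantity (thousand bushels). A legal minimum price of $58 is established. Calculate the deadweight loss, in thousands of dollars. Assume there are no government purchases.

Setting quantity demanded equal to quantity supplied, 497 - 6p = 8p - 203, gives p* = 50 and q* = 197.
Because the floor (58) lies above the market-clearing price, it is binding.
At p = 58: qd = 497 - 6·58 = 149 and qs = 8·58 - 203 = 261.
Quantity traded falls to 149. At q = 149 the demand price is (497 - 149)/6 = 58 and the supply price is (203 + 149)/8 = 44.
Deadweight loss = ½ · (58 - 44) · (197 - 149) = ½ · 14 · 48 = 336.

336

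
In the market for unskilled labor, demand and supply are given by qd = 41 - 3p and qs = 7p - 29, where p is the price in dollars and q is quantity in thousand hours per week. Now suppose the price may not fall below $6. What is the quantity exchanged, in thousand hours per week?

Setting quantity demanded equal to quantity supplied, 41 - 3p = 7p - 29, gives p* = 7 and q* = 20.
The floor of 6 is below the equilibrium price 7, so it is not binding; the market clears at p* = 7, q* = 20.

20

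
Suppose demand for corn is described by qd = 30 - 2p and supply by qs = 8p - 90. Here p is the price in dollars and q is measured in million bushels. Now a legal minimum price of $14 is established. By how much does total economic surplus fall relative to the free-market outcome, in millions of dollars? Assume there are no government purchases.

In a free market, 30 - 2p = 8p - 90 gives the equilibrium p* = 12, q* = 6.
The floor of 14 is above the equilibrium price 12, so it binds.
At p = 14: qd = 30 - 2·14 = 2 and qs = 8·14 - 90 = 22.
Quantity traded falls to 2. At q = 2 the demand price is (30 - 2)/2 = 14 and the supply price is (90 + 2)/8 = 11.5.
Deadweight loss = ½ · (14 - 11.5) · (6 - 2) = ½ · 2.5 · 4 = 5.

5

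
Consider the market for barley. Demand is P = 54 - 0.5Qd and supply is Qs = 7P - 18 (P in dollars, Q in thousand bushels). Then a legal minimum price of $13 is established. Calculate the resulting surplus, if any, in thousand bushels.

0

Rearranging demand gives Qd = 108 - 2P. In a free market, 108 - 2P = 7P - 18 gives the equilibrium P* = 14, Q* = 80.
The floor of 13 is below the equilibrium price 14, so it is not binding; the market clears at P* = 14, Q* = 80.
Since the control does not bind, there is no surplus.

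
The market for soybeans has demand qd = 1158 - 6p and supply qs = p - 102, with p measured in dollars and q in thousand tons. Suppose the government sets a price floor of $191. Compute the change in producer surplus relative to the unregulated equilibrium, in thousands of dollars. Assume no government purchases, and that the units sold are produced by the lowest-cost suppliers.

-2046

Equilibrium: 1158 - 6p = p - 102, so 1260 = 7p and p* = 180, q* = 78.
Since 191 > 180, the floor is binding.
At p = 191: qd = 1158 - 6·191 = 12 and qs = 191 - 102 = 89.
Producer surplus without the control is ½ · (180 - 102) · 78 = 3042.
With the floor, 12 units are sold at 191. The supply price at q = 12 is 114, so PS = ½ · [(191 - 102) + (191 - 114)] · 12 = 996.
Change in producer surplus = 996 - 3042 = -2046.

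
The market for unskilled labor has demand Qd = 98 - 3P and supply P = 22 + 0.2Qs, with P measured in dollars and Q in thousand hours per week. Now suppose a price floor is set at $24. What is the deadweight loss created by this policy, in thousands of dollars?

Rearranging supply gives Qs = 5P - 110. Equilibrium: 98 - 3P = 5P - 110, so 208 = 8P and P* = 26, Q* = 20.
Since 24 is below P* = 26, the floor does not bind and the free-market outcome prevails.
Since the control does not bind, no trades are prevented and deadweight loss is zero.

0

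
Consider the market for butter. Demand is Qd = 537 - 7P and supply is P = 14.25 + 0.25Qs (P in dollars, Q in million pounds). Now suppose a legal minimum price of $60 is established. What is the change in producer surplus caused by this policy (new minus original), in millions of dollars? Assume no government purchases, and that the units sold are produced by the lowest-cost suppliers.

481.5

Rearranging supply gives Qs = 4P - 57. In a free market, 537 - 7P = 4P - 57 gives the equilibrium P* = 54, Q* = 159.
Because the floor (60) lies above the market-clearing price, it is binding.
At P = 60: Qd = 537 - 7·60 = 117 and Qs = 4·60 - 57 = 183.
Producer surplus without the control is ½ · (54 - 14.25) · 159 = 3160.125.
With the floor, 117 units are sold at 60. The supply price at Q = 117 is 43.5, so PS = ½ · [(60 - 14.25) + (60 - 43.5)] · 117 = 3641.625.
Change in producer surplus = 3641.625 - 3160.125 = 481.5.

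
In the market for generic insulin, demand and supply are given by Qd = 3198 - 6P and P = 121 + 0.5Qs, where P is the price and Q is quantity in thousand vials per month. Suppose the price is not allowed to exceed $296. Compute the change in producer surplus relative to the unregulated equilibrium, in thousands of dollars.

Rearranging supply gives Qs = 2P - 242. Without the control the market clears where 3198 - 6P = 2P - 242, i.e. P* = 430 and Q* = 618.
Because the ceiling (296) lies below the market-clearing price, it is binding.
At P = 296: Qd = 3198 - 6·296 = 1422 and Qs = 2·296 - 242 = 350.
Producer surplus without the control is ½ · (430 - 121) · 618 = 95481.
With the ceiling, producers sell 350 units at 296, so PS = ½ · (296 - 121) · 350 = 30625.
Change in producer surplus = 30625 - 95481 = -64856.

-64856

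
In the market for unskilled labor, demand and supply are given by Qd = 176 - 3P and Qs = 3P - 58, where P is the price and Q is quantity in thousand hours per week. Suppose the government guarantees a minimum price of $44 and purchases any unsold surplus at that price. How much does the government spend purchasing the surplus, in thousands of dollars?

Equilibrium: 176 - 3P = 3P - 58, so 234 = 6P and P* = 39, Q* = 59.
Since 44 > 39, the floor is binding.
At P = 44: Qd = 176 - 3·44 = 44 and Qs = 3·44 - 58 = 74.
Surplus = Qs - Qd = 30.
Government expenditure = surplus × support price = 30 × 44 = 1320.

1320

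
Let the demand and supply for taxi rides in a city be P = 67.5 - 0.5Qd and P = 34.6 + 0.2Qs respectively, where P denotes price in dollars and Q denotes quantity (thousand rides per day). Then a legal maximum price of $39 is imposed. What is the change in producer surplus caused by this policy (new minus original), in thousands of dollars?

-172.5

Rearranging demand gives Qd = 135 - 2P; rearranging supply gives Qs = 5P - 173. Equilibrium: 135 - 2P = 5P - 173, so 308 = 7P and P* = 44, Q* = 47.
Since 39 < 44, the ceiling is binding.
At P = 39: Qd = 135 - 2·39 = 57 and Qs = 5·39 - 173 = 22.
Producer surplus without the control is ½ · (44 - 34.6) · 47 = 220.9.
With the ceiling, producers sell 22 units at 39, so PS = ½ · (39 - 34.6) · 22 = 48.4.
Change in producer surplus = 48.4 - 220.9 = -172.5.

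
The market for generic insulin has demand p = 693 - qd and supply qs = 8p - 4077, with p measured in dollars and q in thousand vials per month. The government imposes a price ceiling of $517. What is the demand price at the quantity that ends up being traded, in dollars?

634

Rearranging demand gives qd = 693 - p. In a free market, 693 - p = 8p - 4077 gives the equilibrium p* = 530, q* = 163.
Since 517 < 530, the ceiling is binding.
At p = 517: qd = 693 - 517 = 176 and qs = 8·517 - 4077 = 59.
Only 59 units reach the market. On the demand curve, the marginal buyer's willingness to pay at q = 59 is (693 - 59) = 634.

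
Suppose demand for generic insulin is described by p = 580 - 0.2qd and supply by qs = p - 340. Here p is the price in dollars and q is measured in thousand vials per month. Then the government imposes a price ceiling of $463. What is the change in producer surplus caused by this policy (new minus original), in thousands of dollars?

-12435.5

Rearranging demand gives qd = 2900 - 5p. Without the control the market clears where 2900 - 5p = p - 340, i.e. p* = 540 and q* = 200.
Because the ceiling (463) lies below the market-clearing price, it is binding.
At p = 463: qd = 2900 - 5·463 = 585 and qs = 463 - 340 = 123.
Producer surplus without the control is ½ · (540 - 340) · 200 = 20000.
With the ceiling, producers sell 123 units at 463, so PS = ½ · (463 - 340) · 123 = 7564.5.
Change in producer surplus = 7564.5 - 20000 = -12435.5.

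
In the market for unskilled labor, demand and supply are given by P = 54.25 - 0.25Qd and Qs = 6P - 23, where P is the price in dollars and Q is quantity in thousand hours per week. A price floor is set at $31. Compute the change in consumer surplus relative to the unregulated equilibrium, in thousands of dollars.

-749

Rearranging demand gives Qd = 217 - 4P. Without the control the market clears where 217 - 4P = 6P - 23, i.e. P* = 24 and Q* = 121.
Because the floor (31) lies above the market-clearing price, it is binding.
At P = 31: Qd = 217 - 4·31 = 93 and Qs = 6·31 - 23 = 163.
Consumer surplus without the control is ½ · (54.25 - 24) · 121 = 1830.125.
With the floor, consumers buy 93 units at 31, so CS = ½ · (54.25 - 31) · 93 = 1081.125.
Change in consumer surplus = 1081.125 - 1830.125 = -749.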